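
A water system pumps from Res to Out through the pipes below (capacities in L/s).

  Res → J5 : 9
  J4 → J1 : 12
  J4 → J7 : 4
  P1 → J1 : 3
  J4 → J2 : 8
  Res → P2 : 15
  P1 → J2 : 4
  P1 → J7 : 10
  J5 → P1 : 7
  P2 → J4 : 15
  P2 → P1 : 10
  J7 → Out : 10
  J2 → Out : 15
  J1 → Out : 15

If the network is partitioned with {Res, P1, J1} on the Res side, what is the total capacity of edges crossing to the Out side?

53

Edges leaving {Res, P1, J1}: Res→J5 (9), Res→P2 (15), P1→J2 (4), P1→J7 (10), J1→Out (15).
Cut capacity = 9 + 15 + 4 + 10 + 15 = 53.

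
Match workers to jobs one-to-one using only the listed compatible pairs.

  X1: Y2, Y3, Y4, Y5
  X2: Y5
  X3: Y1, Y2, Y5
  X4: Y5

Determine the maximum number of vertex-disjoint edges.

Unit-capacity flow: source→left, listed edges, right→sink; max matching = max flow.
Augmenting path X1→Y2 (+1); matched 1.
Augmenting path X2→Y5 (+1); matched 2.
Augmenting path X3→Y1 (+1); matched 3.
No augmenting path remains; maximum matching = 3.
König certificate: {X1, X3, Y5} is a vertex cover of size 3 (every listed pair touches it), so no matching can be larger.

3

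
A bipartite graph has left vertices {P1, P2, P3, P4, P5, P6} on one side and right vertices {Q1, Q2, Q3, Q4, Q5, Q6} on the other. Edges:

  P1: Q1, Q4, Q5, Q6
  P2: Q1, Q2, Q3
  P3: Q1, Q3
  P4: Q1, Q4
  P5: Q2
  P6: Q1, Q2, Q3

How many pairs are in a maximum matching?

Unit-capacity flow: source→left, listed edges, right→sink; max matching = max flow.
Augmenting path P1→Q1 (+1); matched 1.
Augmenting path P2→Q2 (+1); matched 2.
Augmenting path P3→Q3 (+1); matched 3.
Augmenting path P4→Q4 (+1); matched 4.
Augmenting path P6→Q1→P1→Q5 (+1); matched 5.
No augmenting path remains; maximum matching = 5.
König certificate: {P1, P4, Q1, Q2, Q3} is a vertex cover of size 5 (every listed pair touches it), so no matching can be larger.

5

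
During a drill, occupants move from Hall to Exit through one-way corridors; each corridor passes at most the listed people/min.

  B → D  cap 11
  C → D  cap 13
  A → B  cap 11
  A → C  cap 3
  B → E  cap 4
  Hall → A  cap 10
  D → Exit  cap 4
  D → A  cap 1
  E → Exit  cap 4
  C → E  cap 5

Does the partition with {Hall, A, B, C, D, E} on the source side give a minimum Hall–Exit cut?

Given cut capacity: 4 + 4 = 8.
Augment Hall→A→B→D→Exit: bottleneck 4, flow now 4.
Augment Hall→A→B→E→Exit: bottleneck 4, flow now 8.
No augmenting path remains; maximum flow = 8.
Cut capacity 8 equals the max flow, so it is a minimum cut.

Yes — it is a minimum cut (capacity 8).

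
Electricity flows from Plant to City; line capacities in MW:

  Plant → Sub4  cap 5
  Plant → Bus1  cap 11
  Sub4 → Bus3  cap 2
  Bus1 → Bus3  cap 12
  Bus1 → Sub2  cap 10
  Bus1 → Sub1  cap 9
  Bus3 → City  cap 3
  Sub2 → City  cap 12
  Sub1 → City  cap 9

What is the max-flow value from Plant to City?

13

Augment Plant→Sub4→Bus3→City: bottleneck 2, flow now 2.
Augment Plant→Bus1→Bus3→City: bottleneck 1, flow now 3.
Augment Plant→Bus1→Sub2→City: bottleneck 10, flow now 13.
No augmenting path remains; maximum flow = 13.
In the residual graph, reachable from Plant: {Plant, Sub4}.
Min-cut edges: Plant→Bus1 (11), Sub4→Bus3 (2); capacity 11 + 2 = 13.
This cut is saturated, so no flow can exceed 13.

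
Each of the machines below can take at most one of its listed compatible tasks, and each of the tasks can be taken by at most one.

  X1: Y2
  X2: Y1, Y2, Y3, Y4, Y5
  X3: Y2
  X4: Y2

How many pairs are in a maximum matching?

2

Unit-capacity flow: source→left, listed edges, right→sink; max matching = max flow.
Augmenting path X1→Y2 (+1); matched 1.
Augmenting path X2→Y1 (+1); matched 2.
No augmenting path remains; maximum matching = 2.
König certificate: {X2, Y2} is a vertex cover of size 2 (every listed pair touches it), so no matching can be larger.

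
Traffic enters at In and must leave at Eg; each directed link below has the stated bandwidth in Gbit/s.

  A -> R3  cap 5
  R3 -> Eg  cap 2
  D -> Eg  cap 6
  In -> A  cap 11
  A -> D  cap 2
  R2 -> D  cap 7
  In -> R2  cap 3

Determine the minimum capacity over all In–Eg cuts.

7

Augment In→R2→D→Eg: bottleneck 3, flow now 3.
Augment In→A→R3→Eg: bottleneck 2, flow now 5.
Augment In→A→D→Eg: bottleneck 2, flow now 7.
No augmenting path remains; maximum flow = 7.
By max-flow min-cut, the minimum cut capacity equals the max flow.
In the residual graph, reachable from In: {In, A, R3}.
Min-cut edges: In→R2 (3), A→D (2), R3→Eg (2); capacity 3 + 2 + 2 = 7.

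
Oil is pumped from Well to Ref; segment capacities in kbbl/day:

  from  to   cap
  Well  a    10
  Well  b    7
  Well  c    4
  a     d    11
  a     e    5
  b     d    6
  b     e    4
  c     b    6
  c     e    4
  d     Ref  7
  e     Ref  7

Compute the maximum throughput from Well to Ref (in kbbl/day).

Augment Well→a→d→Ref: bottleneck 7, flow now 7.
Augment Well→a→e→Ref: bottleneck 3, flow now 10.
Augment Well→b→e→Ref: bottleneck 4, flow now 14.
No augmenting path remains; maximum flow = 14.
In the residual graph, reachable from Well: {Well, a, b, c, d, e}.
Min-cut edges: d→Ref (7), e→Ref (7); capacity 7 + 7 = 14.
This cut is saturated, so no flow can exceed 14.

14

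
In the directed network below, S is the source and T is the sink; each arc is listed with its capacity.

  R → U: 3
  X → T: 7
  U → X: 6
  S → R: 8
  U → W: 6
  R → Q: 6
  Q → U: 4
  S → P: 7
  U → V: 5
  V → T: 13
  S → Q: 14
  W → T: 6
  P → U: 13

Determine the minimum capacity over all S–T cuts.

14

Augment S→P→U→V→T: bottleneck 5, flow now 5.
Augment S→P→U→W→T: bottleneck 2, flow now 7.
Augment S→Q→U→W→T: bottleneck 4, flow now 11.
Augment S→R→U→X→T: bottleneck 3, flow now 14.
No augmenting path remains; maximum flow = 14.
By max-flow min-cut, the minimum cut capacity equals the max flow.
In the residual graph, reachable from S: {S, Q, R}.
Min-cut edges: S→P (7), Q→U (4), R→U (3); capacity 7 + 4 + 3 = 14.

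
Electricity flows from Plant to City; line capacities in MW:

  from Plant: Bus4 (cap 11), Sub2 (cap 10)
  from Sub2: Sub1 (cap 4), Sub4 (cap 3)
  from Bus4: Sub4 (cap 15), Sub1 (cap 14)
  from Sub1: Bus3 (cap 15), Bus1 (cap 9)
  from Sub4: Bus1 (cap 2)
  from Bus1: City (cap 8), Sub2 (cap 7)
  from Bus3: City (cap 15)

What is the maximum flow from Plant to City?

17

Augment Plant→Sub2→Sub1→Bus1→City: bottleneck 4, flow now 4.
Augment Plant→Sub2→Sub4→Bus1→City: bottleneck 2, flow now 6.
Augment Plant→Bus4→Sub1→Bus1→City: bottleneck 2, flow now 8.
Augment Plant→Bus4→Sub1→Bus3→City: bottleneck 9, flow now 17.
No augmenting path remains; maximum flow = 17.
In the residual graph, reachable from Plant: {Plant, Sub2, Sub4}.
Min-cut edges: Plant→Bus4 (11), Sub2→Sub1 (4), Sub4→Bus1 (2); capacity 11 + 4 + 2 = 17.
This cut is saturated, so no flow can exceed 17.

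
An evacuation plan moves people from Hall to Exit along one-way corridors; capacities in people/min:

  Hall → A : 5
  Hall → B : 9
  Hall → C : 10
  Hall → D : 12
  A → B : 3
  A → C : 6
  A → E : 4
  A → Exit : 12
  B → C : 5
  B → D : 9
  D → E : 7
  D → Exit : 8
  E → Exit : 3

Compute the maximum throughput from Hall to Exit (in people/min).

16

Augment Hall→A→Exit: bottleneck 5, flow now 5.
Augment Hall→D→Exit: bottleneck 8, flow now 13.
Augment Hall→D→E→Exit: bottleneck 3, flow now 16.
No augmenting path remains; maximum flow = 16.
In the residual graph, reachable from Hall: {Hall, B, C, D, E}.
Min-cut edges: Hall→A (5), D→Exit (8), E→Exit (3); capacity 5 + 8 + 3 = 16.
This cut is saturated, so no flow can exceed 16.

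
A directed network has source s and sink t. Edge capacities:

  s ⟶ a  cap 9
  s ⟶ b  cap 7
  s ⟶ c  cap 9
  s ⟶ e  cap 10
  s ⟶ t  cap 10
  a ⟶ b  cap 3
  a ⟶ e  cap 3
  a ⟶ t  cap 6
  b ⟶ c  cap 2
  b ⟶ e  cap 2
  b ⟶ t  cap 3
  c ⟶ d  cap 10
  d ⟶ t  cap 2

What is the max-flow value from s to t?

21

Augment s→t: bottleneck 10, flow now 10.
Augment s→a→t: bottleneck 6, flow now 16.
Augment s→b→t: bottleneck 3, flow now 19.
Augment s→c→d→t: bottleneck 2, flow now 21.
No augmenting path remains; maximum flow = 21.
In the residual graph, reachable from s: {s, a, b, c, d, e}.
Min-cut edges: s→t (10), a→t (6), b→t (3), d→t (2); capacity 10 + 6 + 3 + 2 = 21.
This cut is saturated, so no flow can exceed 21.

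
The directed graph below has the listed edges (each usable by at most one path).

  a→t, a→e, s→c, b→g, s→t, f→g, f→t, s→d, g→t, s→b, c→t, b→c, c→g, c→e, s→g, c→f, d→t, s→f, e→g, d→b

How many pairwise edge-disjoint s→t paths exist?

Assign every edge capacity 1; by Menger, the answer equals the max flow.
Path s→t (+1); total 1.
Path s→c→t (+1); total 2.
Path s→d→t (+1); total 3.
Path s→f→t (+1); total 4.
Path s→g→t (+1); total 5.
No residual s→t path; max flow = 5.
Certifying cut of size 5: {c→t, f→t, g→t, s→d, s→t}.

5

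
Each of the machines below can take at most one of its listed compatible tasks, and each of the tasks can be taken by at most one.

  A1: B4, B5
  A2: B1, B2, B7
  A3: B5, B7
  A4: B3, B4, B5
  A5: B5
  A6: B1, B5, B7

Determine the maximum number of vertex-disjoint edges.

Unit-capacity flow: source→left, listed edges, right→sink; max matching = max flow.
Augmenting path A1→B4 (+1); matched 1.
Augmenting path A2→B1 (+1); matched 2.
Augmenting path A3→B5 (+1); matched 3.
Augmenting path A4→B3 (+1); matched 4.
Augmenting path A6→B7 (+1); matched 5.
Augmenting path A5→B5→A3→B7→A6→B1→A2→B2 (+1); matched 6.
No augmenting path remains; maximum matching = 6.
König certificate: {A1, A2, A3, A4, A5, A6} is a vertex cover of size 6 (every listed pair touches it), so no matching can be larger.

6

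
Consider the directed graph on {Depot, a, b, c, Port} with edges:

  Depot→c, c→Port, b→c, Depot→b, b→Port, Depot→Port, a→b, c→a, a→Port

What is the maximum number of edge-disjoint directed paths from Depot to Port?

3

Assign every edge capacity 1; by Menger, the answer equals the max flow.
Path Depot→Port (+1); total 1.
Path Depot→b→Port (+1); total 2.
Path Depot→c→Port (+1); total 3.
No residual Depot→Port path; max flow = 3.
Certifying cut of size 3: {Depot→Port, Depot→b, Depot→c}.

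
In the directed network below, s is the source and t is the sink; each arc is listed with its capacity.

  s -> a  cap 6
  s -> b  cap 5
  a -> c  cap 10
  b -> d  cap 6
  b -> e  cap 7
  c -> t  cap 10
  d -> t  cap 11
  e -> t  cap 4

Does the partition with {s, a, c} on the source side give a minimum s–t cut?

No — its capacity is 15, but the minimum cut has capacity 11.

Given cut capacity: 5 + 10 = 15.
Augment s→a→c→t: bottleneck 6, flow now 6.
Augment s→b→d→t: bottleneck 5, flow now 11.
No augmenting path remains; maximum flow = 11.
In the residual graph, reachable from s: {s}.
Min-cut edges: s→a (6), s→b (5); capacity 6 + 5 = 11.
Cut capacity 15 exceeds the max flow 11, so it is not minimum.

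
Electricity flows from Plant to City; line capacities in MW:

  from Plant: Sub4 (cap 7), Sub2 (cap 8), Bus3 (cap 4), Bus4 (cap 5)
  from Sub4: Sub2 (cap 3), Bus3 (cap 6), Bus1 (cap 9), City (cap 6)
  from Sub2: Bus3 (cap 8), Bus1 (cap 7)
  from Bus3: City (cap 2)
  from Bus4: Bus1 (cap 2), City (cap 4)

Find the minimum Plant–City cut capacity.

12

Augment Plant→Sub4→City: bottleneck 6, flow now 6.
Augment Plant→Bus3→City: bottleneck 2, flow now 8.
Augment Plant→Bus4→City: bottleneck 4, flow now 12.
No augmenting path remains; maximum flow = 12.
By max-flow min-cut, the minimum cut capacity equals the max flow.
In the residual graph, reachable from Plant: {Plant, Sub4, Sub2, Bus3, Bus4, Bus1}.
Min-cut edges: Sub4→City (6), Bus3→City (2), Bus4→City (4); capacity 6 + 2 + 4 = 12.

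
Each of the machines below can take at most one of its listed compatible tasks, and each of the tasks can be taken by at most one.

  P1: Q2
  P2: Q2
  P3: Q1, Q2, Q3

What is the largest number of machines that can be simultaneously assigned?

Unit-capacity flow: source→left, listed edges, right→sink; max matching = max flow.
Augmenting path P1→Q2 (+1); matched 1.
Augmenting path P3→Q1 (+1); matched 2.
No augmenting path remains; maximum matching = 2.
König certificate: {P3, Q2} is a vertex cover of size 2 (every listed pair touches it), so no matching can be larger.

2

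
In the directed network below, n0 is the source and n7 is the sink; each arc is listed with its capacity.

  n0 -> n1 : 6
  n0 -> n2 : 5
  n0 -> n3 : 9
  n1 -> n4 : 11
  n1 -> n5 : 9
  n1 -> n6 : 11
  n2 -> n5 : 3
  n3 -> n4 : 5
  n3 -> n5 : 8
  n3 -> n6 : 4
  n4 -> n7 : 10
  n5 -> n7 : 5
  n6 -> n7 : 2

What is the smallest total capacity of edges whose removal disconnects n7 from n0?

Augment n0→n1→n4→n7: bottleneck 6, flow now 6.
Augment n0→n2→n5→n7: bottleneck 3, flow now 9.
Augment n0→n3→n4→n7: bottleneck 4, flow now 13.
Augment n0→n3→n5→n7: bottleneck 2, flow now 15.
Augment n0→n3→n6→n7: bottleneck 2, flow now 17.
No augmenting path remains; maximum flow = 17.
By max-flow min-cut, the minimum cut capacity equals the max flow.
In the residual graph, reachable from n0: {n0, n1, n2, n3, n4, n5, n6}.
Min-cut edges: n4→n7 (10), n5→n7 (5), n6→n7 (2); capacity 10 + 5 + 2 = 17.

17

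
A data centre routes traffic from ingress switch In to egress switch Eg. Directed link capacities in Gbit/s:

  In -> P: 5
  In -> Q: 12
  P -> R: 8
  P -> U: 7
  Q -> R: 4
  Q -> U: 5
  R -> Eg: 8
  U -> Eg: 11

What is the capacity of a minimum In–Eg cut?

14

Augment In→P→R→Eg: bottleneck 5, flow now 5.
Augment In→Q→R→Eg: bottleneck 3, flow now 8.
Augment In→Q→U→Eg: bottleneck 5, flow now 13.
Augment In→Q→R→P→U→Eg: bottleneck 1, flow now 14. (uses reverse residual edge)
No augmenting path remains; maximum flow = 14.
By max-flow min-cut, the minimum cut capacity equals the max flow.
In the residual graph, reachable from In: {In, Q}.
Min-cut edges: In→P (5), Q→R (4), Q→U (5); capacity 5 + 4 + 5 = 14.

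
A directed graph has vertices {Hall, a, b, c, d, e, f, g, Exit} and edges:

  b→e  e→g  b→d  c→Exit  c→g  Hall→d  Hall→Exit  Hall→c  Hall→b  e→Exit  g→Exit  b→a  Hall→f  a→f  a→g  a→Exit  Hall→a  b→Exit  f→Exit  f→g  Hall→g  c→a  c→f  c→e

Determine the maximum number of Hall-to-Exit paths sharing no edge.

6

Assign every edge capacity 1; by Menger, the answer equals the max flow.
Path Hall→Exit (+1); total 1.
Path Hall→a→Exit (+1); total 2.
Path Hall→b→Exit (+1); total 3.
Path Hall→c→Exit (+1); total 4.
Path Hall→f→Exit (+1); total 5.
Path Hall→g→Exit (+1); total 6.
No residual Hall→Exit path; max flow = 6.
Certifying cut of size 6: {Hall→Exit, Hall→a, Hall→b, Hall→c, Hall→f, Hall→g}.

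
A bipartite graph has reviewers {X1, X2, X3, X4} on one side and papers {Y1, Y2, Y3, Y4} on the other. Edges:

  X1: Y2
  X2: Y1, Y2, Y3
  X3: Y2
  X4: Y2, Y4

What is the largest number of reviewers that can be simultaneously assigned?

Unit-capacity flow: source→left, listed edges, right→sink; max matching = max flow.
Augmenting path X1→Y2 (+1); matched 1.
Augmenting path X2→Y1 (+1); matched 2.
Augmenting path X4→Y4 (+1); matched 3.
No augmenting path remains; maximum matching = 3.
König certificate: {X2, X4, Y2} is a vertex cover of size 3 (every listed pair touches it), so no matching can be larger.

3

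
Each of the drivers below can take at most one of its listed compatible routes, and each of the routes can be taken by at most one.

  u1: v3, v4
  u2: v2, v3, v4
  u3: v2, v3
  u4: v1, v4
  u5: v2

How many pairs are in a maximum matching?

Unit-capacity flow: source→left, listed edges, right→sink; max matching = max flow.
Augmenting path u1→v3 (+1); matched 1.
Augmenting path u2→v2 (+1); matched 2.
Augmenting path u4→v1 (+1); matched 3.
Augmenting path u3→v2→u2→v4 (+1); matched 4.
No augmenting path remains; maximum matching = 4.
König certificate: {u4, v2, v3, v4} is a vertex cover of size 4 (every listed pair touches it), so no matching can be larger.

4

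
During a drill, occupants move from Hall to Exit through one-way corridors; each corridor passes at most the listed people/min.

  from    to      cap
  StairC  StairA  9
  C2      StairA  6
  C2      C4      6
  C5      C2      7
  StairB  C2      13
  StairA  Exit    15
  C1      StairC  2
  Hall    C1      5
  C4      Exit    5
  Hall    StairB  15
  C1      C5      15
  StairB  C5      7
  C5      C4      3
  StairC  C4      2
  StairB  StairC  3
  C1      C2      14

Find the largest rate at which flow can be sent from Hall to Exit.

16

Augment Hall→StairB→C2→StairA→Exit: bottleneck 6, flow now 6.
Augment Hall→StairB→C2→C4→Exit: bottleneck 5, flow now 11.
Augment Hall→StairB→StairC→StairA→Exit: bottleneck 3, flow now 14.
Augment Hall→C1→StairC→StairA→Exit: bottleneck 2, flow now 16.
No augmenting path remains; maximum flow = 16.
In the residual graph, reachable from Hall: {Hall, StairB, C1, C2, C5, C4}.
Min-cut edges: StairB→StairC (3), C1→StairC (2), C2→StairA (6), C4→Exit (5); capacity 3 + 2 + 6 + 5 = 16.
This cut is saturated, so no flow can exceed 16.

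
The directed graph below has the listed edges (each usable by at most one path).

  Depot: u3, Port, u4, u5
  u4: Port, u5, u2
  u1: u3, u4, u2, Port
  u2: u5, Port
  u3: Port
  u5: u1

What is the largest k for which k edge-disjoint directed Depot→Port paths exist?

4

Assign every edge capacity 1; by Menger, the answer equals the max flow.
Path Depot→Port (+1); total 1.
Path Depot→u3→Port (+1); total 2.
Path Depot→u4→Port (+1); total 3.
Path Depot→u5→u1→Port (+1); total 4.
No residual Depot→Port path; max flow = 4.
Certifying cut of size 4: {Depot→Port, Depot→u3, Depot→u4, Depot→u5}.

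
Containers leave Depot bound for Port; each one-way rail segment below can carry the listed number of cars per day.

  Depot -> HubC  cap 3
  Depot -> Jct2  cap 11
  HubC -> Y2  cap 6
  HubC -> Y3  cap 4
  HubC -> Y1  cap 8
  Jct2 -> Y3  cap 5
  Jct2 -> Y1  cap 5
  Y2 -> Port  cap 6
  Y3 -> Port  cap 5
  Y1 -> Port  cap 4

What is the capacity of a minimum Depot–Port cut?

Augment Depot→HubC→Y2→Port: bottleneck 3, flow now 3.
Augment Depot→Jct2→Y3→Port: bottleneck 5, flow now 8.
Augment Depot→Jct2→Y1→Port: bottleneck 4, flow now 12.
No augmenting path remains; maximum flow = 12.
By max-flow min-cut, the minimum cut capacity equals the max flow.
In the residual graph, reachable from Depot: {Depot, Jct2, Y1}.
Min-cut edges: Depot→HubC (3), Jct2→Y3 (5), Y1→Port (4); capacity 3 + 5 + 4 = 12.

12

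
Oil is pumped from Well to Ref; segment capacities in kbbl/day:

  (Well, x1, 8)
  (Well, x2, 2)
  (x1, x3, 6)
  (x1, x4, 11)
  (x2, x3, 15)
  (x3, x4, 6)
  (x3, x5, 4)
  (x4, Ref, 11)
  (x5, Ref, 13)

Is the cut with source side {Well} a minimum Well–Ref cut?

Yes — it is a minimum cut (capacity 10).

Given cut capacity: 8 + 2 = 10.
Augment Well→x1→x4→Ref: bottleneck 8, flow now 8.
Augment Well→x2→x3→x4→Ref: bottleneck 2, flow now 10.
No augmenting path remains; maximum flow = 10.
Cut capacity 10 equals the max flow, so it is a minimum cut.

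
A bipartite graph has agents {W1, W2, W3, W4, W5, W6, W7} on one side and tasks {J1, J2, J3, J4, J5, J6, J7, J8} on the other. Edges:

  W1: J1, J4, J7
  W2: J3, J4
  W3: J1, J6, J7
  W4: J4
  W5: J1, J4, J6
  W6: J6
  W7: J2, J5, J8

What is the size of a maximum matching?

Unit-capacity flow: source→left, listed edges, right→sink; max matching = max flow.
Augmenting path W1→J1 (+1); matched 1.
Augmenting path W2→J3 (+1); matched 2.
Augmenting path W3→J6 (+1); matched 3.
Augmenting path W4→J4 (+1); matched 4.
Augmenting path W7→J2 (+1); matched 5.
Augmenting path W5→J1→W1→J7 (+1); matched 6.
No augmenting path remains; maximum matching = 6.
König certificate: {W2, W7, J1, J4, J6, J7} is a vertex cover of size 6 (every listed pair touches it), so no matching can be larger.

6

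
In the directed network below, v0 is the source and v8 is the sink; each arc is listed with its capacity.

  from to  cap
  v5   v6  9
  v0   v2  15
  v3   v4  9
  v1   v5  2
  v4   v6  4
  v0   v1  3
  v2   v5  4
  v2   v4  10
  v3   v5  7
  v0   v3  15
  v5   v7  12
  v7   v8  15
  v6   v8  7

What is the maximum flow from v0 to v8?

17

Augment v0→v1→v5→v6→v8: bottleneck 2, flow now 2.
Augment v0→v2→v4→v6→v8: bottleneck 4, flow now 6.
Augment v0→v2→v5→v6→v8: bottleneck 1, flow now 7.
Augment v0→v2→v5→v7→v8: bottleneck 3, flow now 10.
Augment v0→v3→v5→v7→v8: bottleneck 7, flow now 17.
No augmenting path remains; maximum flow = 17.
In the residual graph, reachable from v0: {v0, v1, v2, v3, v4}.
Min-cut edges: v1→v5 (2), v2→v5 (4), v3→v5 (7), v4→v6 (4); capacity 2 + 4 + 7 + 4 = 17.
This cut is saturated, so no flow can exceed 17.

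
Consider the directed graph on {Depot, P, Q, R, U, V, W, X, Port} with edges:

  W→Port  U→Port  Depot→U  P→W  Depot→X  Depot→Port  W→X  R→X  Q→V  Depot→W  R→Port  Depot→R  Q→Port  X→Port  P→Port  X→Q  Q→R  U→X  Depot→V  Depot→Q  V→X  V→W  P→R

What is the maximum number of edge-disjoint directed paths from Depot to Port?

Assign every edge capacity 1; by Menger, the answer equals the max flow.
Path Depot→Port (+1); total 1.
Path Depot→Q→Port (+1); total 2.
Path Depot→R→Port (+1); total 3.
Path Depot→U→Port (+1); total 4.
Path Depot→W→Port (+1); total 5.
Path Depot→X→Port (+1); total 6.
No residual Depot→Port path; max flow = 6.
Certifying cut of size 6: {Depot→Port, Depot→U, Q→Port, R→Port, W→Port, X→Port}.

6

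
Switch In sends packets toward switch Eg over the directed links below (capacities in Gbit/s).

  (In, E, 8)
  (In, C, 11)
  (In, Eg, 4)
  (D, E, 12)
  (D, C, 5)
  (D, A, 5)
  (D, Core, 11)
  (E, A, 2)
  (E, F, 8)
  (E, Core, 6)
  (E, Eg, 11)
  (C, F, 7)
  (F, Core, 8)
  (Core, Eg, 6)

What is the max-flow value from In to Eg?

18

Augment In→Eg: bottleneck 4, flow now 4.
Augment In→E→Eg: bottleneck 8, flow now 12.
Augment In→C→F→Core→Eg: bottleneck 6, flow now 18.
No augmenting path remains; maximum flow = 18.
In the residual graph, reachable from In: {In, C, F, Core}.
Min-cut edges: In→E (8), In→Eg (4), Core→Eg (6); capacity 8 + 4 + 6 = 18.
This cut is saturated, so no flow can exceed 18.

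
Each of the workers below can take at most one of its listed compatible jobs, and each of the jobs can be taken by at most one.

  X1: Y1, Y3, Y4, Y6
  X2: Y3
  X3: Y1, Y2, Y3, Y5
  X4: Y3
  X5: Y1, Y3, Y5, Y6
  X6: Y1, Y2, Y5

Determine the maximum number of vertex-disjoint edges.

5

Unit-capacity flow: source→left, listed edges, right→sink; max matching = max flow.
Augmenting path X1→Y1 (+1); matched 1.
Augmenting path X2→Y3 (+1); matched 2.
Augmenting path X3→Y2 (+1); matched 3.
Augmenting path X5→Y5 (+1); matched 4.
Augmenting path X6→Y1→X1→Y4 (+1); matched 5.
No augmenting path remains; maximum matching = 5.
König certificate: {X1, X3, X5, X6, Y3} is a vertex cover of size 5 (every listed pair touches it), so no matching can be larger.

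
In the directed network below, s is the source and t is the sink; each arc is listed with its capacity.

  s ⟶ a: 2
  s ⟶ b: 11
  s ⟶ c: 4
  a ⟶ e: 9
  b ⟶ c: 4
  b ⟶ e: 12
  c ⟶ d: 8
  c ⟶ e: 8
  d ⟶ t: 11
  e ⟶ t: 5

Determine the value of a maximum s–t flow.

Augment s→a→e→t: bottleneck 2, flow now 2.
Augment s→b→e→t: bottleneck 3, flow now 5.
Augment s→c→d→t: bottleneck 4, flow now 9.
Augment s→b→c→d→t: bottleneck 4, flow now 13.
No augmenting path remains; maximum flow = 13.
In the residual graph, reachable from s: {s, a, b, e}.
Min-cut edges: s→c (4), b→c (4), e→t (5); capacity 4 + 4 + 5 = 13.
This cut is saturated, so no flow can exceed 13.

13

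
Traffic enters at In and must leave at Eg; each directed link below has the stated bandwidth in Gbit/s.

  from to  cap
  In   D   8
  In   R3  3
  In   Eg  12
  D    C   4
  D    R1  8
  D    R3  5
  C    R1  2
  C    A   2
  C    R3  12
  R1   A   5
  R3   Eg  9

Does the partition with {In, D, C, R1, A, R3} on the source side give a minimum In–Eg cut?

Given cut capacity: 12 + 9 = 21.
Augment In→Eg: bottleneck 12, flow now 12.
Augment In→R3→Eg: bottleneck 3, flow now 15.
Augment In→D→R3→Eg: bottleneck 5, flow now 20.
Augment In→D→C→R3→Eg: bottleneck 1, flow now 21.
No augmenting path remains; maximum flow = 21.
Cut capacity 21 equals the max flow, so it is a minimum cut.

Yes — it is a minimum cut (capacity 21).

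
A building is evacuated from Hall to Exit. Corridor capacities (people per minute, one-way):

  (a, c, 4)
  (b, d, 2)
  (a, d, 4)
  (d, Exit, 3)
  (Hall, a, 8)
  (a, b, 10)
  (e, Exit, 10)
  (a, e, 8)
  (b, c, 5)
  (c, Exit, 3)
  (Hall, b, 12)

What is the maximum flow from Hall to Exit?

13

Augment Hall→a→c→Exit: bottleneck 3, flow now 3.
Augment Hall→a→d→Exit: bottleneck 3, flow now 6.
Augment Hall→a→e→Exit: bottleneck 2, flow now 8.
Augment Hall→b→c→a→e→Exit: bottleneck 3, flow now 11. (uses reverse residual edge)
Augment Hall→b→d→a→e→Exit: bottleneck 2, flow now 13. (uses reverse residual edge)
No augmenting path remains; maximum flow = 13.
In the residual graph, reachable from Hall: {Hall, b, c}.
Min-cut edges: Hall→a (8), b→d (2), c→Exit (3); capacity 8 + 2 + 3 = 13.
This cut is saturated, so no flow can exceed 13.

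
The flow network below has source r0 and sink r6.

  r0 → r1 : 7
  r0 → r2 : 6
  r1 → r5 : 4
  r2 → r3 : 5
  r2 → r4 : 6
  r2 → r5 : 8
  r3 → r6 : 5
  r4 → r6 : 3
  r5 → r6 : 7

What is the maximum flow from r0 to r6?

10

Augment r0→r1→r5→r6: bottleneck 4, flow now 4.
Augment r0→r2→r3→r6: bottleneck 5, flow now 9.
Augment r0→r2→r4→r6: bottleneck 1, flow now 10.
No augmenting path remains; maximum flow = 10.
In the residual graph, reachable from r0: {r0, r1}.
Min-cut edges: r0→r2 (6), r1→r5 (4); capacity 6 + 4 = 10.
This cut is saturated, so no flow can exceed 10.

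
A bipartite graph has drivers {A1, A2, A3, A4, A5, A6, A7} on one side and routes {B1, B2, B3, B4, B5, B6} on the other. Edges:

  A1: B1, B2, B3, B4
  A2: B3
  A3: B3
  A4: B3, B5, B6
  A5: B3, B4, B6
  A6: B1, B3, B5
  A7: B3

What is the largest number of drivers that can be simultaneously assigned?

Unit-capacity flow: source→left, listed edges, right→sink; max matching = max flow.
Augmenting path A1→B1 (+1); matched 1.
Augmenting path A2→B3 (+1); matched 2.
Augmenting path A4→B5 (+1); matched 3.
Augmenting path A5→B4 (+1); matched 4.
Augmenting path A6→B1→A1→B2 (+1); matched 5.
No augmenting path remains; maximum matching = 5.
König certificate: {A1, A4, A5, A6, B3} is a vertex cover of size 5 (every listed pair touches it), so no matching can be larger.

5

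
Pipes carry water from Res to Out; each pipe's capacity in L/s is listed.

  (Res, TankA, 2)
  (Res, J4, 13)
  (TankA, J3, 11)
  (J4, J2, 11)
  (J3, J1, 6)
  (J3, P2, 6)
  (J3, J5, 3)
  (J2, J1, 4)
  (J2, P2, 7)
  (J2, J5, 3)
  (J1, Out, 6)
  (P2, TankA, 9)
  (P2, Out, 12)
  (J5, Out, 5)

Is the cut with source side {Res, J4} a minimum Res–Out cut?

Yes — it is a minimum cut (capacity 13).

Given cut capacity: 2 + 11 = 13.
Augment Res→TankA→J3→J1→Out: bottleneck 2, flow now 2.
Augment Res→J4→J2→J1→Out: bottleneck 4, flow now 6.
Augment Res→J4→J2→P2→Out: bottleneck 7, flow now 13.
No augmenting path remains; maximum flow = 13.
Cut capacity 13 equals the max flow, so it is a minimum cut.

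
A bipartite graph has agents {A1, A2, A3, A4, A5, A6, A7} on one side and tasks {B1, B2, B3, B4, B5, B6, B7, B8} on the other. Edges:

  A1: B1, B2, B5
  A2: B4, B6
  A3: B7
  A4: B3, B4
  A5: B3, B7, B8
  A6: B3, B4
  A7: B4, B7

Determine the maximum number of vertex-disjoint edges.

Unit-capacity flow: source→left, listed edges, right→sink; max matching = max flow.
Augmenting path A1→B1 (+1); matched 1.
Augmenting path A2→B4 (+1); matched 2.
Augmenting path A3→B7 (+1); matched 3.
Augmenting path A4→B3 (+1); matched 4.
Augmenting path A5→B8 (+1); matched 5.
Augmenting path A6→B4→A2→B6 (+1); matched 6.
No augmenting path remains; maximum matching = 6.
König certificate: {A1, A2, A5, B3, B4, B7} is a vertex cover of size 6 (every listed pair touches it), so no matching can be larger.

6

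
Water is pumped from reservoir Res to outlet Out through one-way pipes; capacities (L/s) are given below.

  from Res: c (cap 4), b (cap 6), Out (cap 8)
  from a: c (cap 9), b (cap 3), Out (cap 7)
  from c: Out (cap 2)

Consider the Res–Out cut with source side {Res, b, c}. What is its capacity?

Edges leaving {Res, b, c}: Res→Out (8), c→Out (2).
Cut capacity = 8 + 2 = 10.

10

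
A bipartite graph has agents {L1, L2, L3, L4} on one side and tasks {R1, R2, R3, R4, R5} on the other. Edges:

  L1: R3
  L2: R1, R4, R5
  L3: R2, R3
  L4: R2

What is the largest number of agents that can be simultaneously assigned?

3

Unit-capacity flow: source→left, listed edges, right→sink; max matching = max flow.
Augmenting path L1→R3 (+1); matched 1.
Augmenting path L2→R1 (+1); matched 2.
Augmenting path L3→R2 (+1); matched 3.
No augmenting path remains; maximum matching = 3.
König certificate: {L2, R2, R3} is a vertex cover of size 3 (every listed pair touches it), so no matching can be larger.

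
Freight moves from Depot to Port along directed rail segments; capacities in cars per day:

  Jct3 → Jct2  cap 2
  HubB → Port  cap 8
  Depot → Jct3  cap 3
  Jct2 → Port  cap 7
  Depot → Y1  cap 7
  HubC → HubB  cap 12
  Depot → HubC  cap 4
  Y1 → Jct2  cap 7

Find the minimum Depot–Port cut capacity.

Augment Depot→HubC→HubB→Port: bottleneck 4, flow now 4.
Augment Depot→Jct3→Jct2→Port: bottleneck 2, flow now 6.
Augment Depot→Y1→Jct2→Port: bottleneck 5, flow now 11.
No augmenting path remains; maximum flow = 11.
By max-flow min-cut, the minimum cut capacity equals the max flow.
In the residual graph, reachable from Depot: {Depot, Jct3, Y1, Jct2}.
Min-cut edges: Depot→HubC (4), Jct2→Port (7); capacity 4 + 7 = 11.

11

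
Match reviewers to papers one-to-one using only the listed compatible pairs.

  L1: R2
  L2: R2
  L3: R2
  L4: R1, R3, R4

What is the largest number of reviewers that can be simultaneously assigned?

2

Unit-capacity flow: source→left, listed edges, right→sink; max matching = max flow.
Augmenting path L1→R2 (+1); matched 1.
Augmenting path L4→R1 (+1); matched 2.
No augmenting path remains; maximum matching = 2.
König certificate: {L4, R2} is a vertex cover of size 2 (every listed pair touches it), so no matching can be larger.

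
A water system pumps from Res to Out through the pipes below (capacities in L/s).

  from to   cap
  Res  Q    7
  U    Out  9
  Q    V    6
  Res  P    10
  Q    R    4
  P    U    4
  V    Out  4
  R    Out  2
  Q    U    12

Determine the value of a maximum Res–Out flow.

11

Augment Res→P→U→Out: bottleneck 4, flow now 4.
Augment Res→Q→R→Out: bottleneck 2, flow now 6.
Augment Res→Q→U→Out: bottleneck 5, flow now 11.
No augmenting path remains; maximum flow = 11.
In the residual graph, reachable from Res: {Res, P}.
Min-cut edges: Res→Q (7), P→U (4); capacity 7 + 4 = 11.
This cut is saturated, so no flow can exceed 11.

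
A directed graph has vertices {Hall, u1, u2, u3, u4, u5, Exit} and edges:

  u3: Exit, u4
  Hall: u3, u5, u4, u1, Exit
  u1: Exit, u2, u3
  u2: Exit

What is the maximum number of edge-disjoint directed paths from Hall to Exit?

3

Assign every edge capacity 1; by Menger, the answer equals the max flow.
Path Hall→Exit (+1); total 1.
Path Hall→u1→Exit (+1); total 2.
Path Hall→u3→Exit (+1); total 3.
No residual Hall→Exit path; max flow = 3.
Certifying cut of size 3: {Hall→Exit, Hall→u1, Hall→u3}.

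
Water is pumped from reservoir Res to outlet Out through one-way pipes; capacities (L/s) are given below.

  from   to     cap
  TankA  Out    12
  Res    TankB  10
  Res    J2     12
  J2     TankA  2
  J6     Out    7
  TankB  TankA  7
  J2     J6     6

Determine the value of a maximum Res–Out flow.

15

Augment Res→J2→J6→Out: bottleneck 6, flow now 6.
Augment Res→J2→TankA→Out: bottleneck 2, flow now 8.
Augment Res→TankB→TankA→Out: bottleneck 7, flow now 15.
No augmenting path remains; maximum flow = 15.
In the residual graph, reachable from Res: {Res, J2, TankB}.
Min-cut edges: J2→J6 (6), J2→TankA (2), TankB→TankA (7); capacity 6 + 2 + 7 = 15.
This cut is saturated, so no flow can exceed 15.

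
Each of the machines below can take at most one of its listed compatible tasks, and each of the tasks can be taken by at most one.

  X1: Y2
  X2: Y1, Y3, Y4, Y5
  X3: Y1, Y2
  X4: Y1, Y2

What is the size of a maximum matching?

Unit-capacity flow: source→left, listed edges, right→sink; max matching = max flow.
Augmenting path X1→Y2 (+1); matched 1.
Augmenting path X2→Y1 (+1); matched 2.
Augmenting path X3→Y1→X2→Y3 (+1); matched 3.
No augmenting path remains; maximum matching = 3.
König certificate: {X2, Y1, Y2} is a vertex cover of size 3 (every listed pair touches it), so no matching can be larger.

3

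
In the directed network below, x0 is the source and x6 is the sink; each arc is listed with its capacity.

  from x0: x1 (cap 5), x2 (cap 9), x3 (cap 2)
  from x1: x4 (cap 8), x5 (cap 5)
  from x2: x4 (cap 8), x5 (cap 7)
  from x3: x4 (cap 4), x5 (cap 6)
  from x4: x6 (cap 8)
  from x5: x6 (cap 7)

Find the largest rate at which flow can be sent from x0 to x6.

15

Augment x0→x1→x4→x6: bottleneck 5, flow now 5.
Augment x0→x2→x4→x6: bottleneck 3, flow now 8.
Augment x0→x2→x5→x6: bottleneck 6, flow now 14.
Augment x0→x3→x5→x6: bottleneck 1, flow now 15.
No augmenting path remains; maximum flow = 15.
In the residual graph, reachable from x0: {x0, x1, x2, x3, x4, x5}.
Min-cut edges: x4→x6 (8), x5→x6 (7); capacity 8 + 7 = 15.
This cut is saturated, so no flow can exceed 15.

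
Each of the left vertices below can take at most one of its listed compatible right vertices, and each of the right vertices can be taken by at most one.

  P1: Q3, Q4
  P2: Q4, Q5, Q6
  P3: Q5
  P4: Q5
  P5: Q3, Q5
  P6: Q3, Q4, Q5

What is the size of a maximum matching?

4

Unit-capacity flow: source→left, listed edges, right→sink; max matching = max flow.
Augmenting path P1→Q3 (+1); matched 1.
Augmenting path P2→Q4 (+1); matched 2.
Augmenting path P3→Q5 (+1); matched 3.
Augmenting path P6→Q4→P2→Q6 (+1); matched 4.
No augmenting path remains; maximum matching = 4.
König certificate: {P2, Q3, Q4, Q5} is a vertex cover of size 4 (every listed pair touches it), so no matching can be larger.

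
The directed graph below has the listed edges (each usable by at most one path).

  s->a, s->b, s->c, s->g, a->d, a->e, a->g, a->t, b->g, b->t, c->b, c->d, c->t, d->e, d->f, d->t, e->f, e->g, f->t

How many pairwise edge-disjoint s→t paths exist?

3

Assign every edge capacity 1; by Menger, the answer equals the max flow.
Path s→a→t (+1); total 1.
Path s→b→t (+1); total 2.
Path s→c→t (+1); total 3.
No residual s→t path; max flow = 3.
Certifying cut of size 3: {s→a, s→b, s→c}.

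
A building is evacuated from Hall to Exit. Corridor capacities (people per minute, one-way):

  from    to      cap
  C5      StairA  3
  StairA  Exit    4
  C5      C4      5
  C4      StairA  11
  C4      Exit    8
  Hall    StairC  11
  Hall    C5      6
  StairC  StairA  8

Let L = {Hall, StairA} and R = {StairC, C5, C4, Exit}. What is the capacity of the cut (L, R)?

21

Edges leaving {Hall, StairA}: Hall→StairC (11), Hall→C5 (6), StairA→Exit (4).
Cut capacity = 11 + 6 + 4 = 21.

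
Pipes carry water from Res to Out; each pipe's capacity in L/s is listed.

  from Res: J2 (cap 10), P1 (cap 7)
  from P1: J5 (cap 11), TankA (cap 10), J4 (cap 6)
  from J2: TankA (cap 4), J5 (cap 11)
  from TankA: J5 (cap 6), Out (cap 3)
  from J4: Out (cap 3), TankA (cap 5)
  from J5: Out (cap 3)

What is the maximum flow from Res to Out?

9

Augment Res→P1→TankA→Out: bottleneck 3, flow now 3.
Augment Res→P1→J4→Out: bottleneck 3, flow now 6.
Augment Res→P1→J5→Out: bottleneck 1, flow now 7.
Augment Res→J2→J5→Out: bottleneck 2, flow now 9.
No augmenting path remains; maximum flow = 9.
In the residual graph, reachable from Res: {Res, P1, J2, TankA, J4, J5}.
Min-cut edges: TankA→Out (3), J4→Out (3), J5→Out (3); capacity 3 + 3 + 3 = 9.
This cut is saturated, so no flow can exceed 9.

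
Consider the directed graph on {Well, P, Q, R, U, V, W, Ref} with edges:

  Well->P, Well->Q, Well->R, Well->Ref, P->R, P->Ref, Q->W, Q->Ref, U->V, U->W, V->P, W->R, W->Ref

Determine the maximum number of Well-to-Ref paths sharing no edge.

3

Assign every edge capacity 1; by Menger, the answer equals the max flow.
Path Well→Ref (+1); total 1.
Path Well→P→Ref (+1); total 2.
Path Well→Q→Ref (+1); total 3.
No residual Well→Ref path; max flow = 3.
Certifying cut of size 3: {Well→P, Well→Q, Well→Ref}.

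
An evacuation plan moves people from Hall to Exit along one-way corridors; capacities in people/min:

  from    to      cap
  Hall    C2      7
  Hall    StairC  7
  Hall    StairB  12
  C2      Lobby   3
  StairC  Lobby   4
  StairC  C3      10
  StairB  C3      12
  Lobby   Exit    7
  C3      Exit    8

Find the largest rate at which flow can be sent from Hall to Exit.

Augment Hall→C2→Lobby→Exit: bottleneck 3, flow now 3.
Augment Hall→StairC→Lobby→Exit: bottleneck 4, flow now 7.
Augment Hall→StairC→C3→Exit: bottleneck 3, flow now 10.
Augment Hall→StairB→C3→Exit: bottleneck 5, flow now 15.
No augmenting path remains; maximum flow = 15.
In the residual graph, reachable from Hall: {Hall, C2, StairC, StairB, C3}.
Min-cut edges: C2→Lobby (3), StairC→Lobby (4), C3→Exit (8); capacity 3 + 4 + 8 = 15.
This cut is saturated, so no flow can exceed 15.

15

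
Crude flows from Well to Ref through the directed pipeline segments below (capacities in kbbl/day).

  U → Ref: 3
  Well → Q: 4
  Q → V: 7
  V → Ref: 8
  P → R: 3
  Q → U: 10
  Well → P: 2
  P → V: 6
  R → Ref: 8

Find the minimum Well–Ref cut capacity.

6

Augment Well→P→R→Ref: bottleneck 2, flow now 2.
Augment Well→Q→U→Ref: bottleneck 3, flow now 5.
Augment Well→Q→V→Ref: bottleneck 1, flow now 6.
No augmenting path remains; maximum flow = 6.
By max-flow min-cut, the minimum cut capacity equals the max flow.
In the residual graph, reachable from Well: {Well}.
Min-cut edges: Well→P (2), Well→Q (4); capacity 2 + 4 = 6.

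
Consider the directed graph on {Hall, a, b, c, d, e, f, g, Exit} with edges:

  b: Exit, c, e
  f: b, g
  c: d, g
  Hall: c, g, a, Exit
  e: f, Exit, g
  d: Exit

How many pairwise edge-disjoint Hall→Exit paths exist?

Assign every edge capacity 1; by Menger, the answer equals the max flow.
Path Hall→Exit (+1); total 1.
Path Hall→c→d→Exit (+1); total 2.
No residual Hall→Exit path; max flow = 2.
Certifying cut of size 2: {Hall→Exit, Hall→c}.

2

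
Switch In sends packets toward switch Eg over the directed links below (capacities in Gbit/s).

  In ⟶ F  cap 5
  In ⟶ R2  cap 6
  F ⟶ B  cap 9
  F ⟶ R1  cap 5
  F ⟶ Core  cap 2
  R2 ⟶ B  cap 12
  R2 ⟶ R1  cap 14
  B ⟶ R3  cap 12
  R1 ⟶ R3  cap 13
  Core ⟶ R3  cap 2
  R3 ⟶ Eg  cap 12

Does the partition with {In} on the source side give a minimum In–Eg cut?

Given cut capacity: 5 + 6 = 11.
Augment In→F→B→R3→Eg: bottleneck 5, flow now 5.
Augment In→R2→B→R3→Eg: bottleneck 6, flow now 11.
No augmenting path remains; maximum flow = 11.
Cut capacity 11 equals the max flow, so it is a minimum cut.

Yes — it is a minimum cut (capacity 11).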